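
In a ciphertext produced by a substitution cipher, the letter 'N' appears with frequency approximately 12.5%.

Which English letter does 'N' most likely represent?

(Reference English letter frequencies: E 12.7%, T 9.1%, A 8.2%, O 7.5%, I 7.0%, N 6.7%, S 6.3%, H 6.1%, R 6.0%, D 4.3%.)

Step 1: The observed frequency is 12.5%.
Step 2: Compare with English frequencies:
  E: 12.7% (difference: 0.2%) <-- closest
  T: 9.1% (difference: 3.4%)
  A: 8.2% (difference: 4.3%)
  O: 7.5% (difference: 5.0%)
  I: 7.0% (difference: 5.5%)
  N: 6.7% (difference: 5.8%)
  S: 6.3% (difference: 6.2%)
  H: 6.1% (difference: 6.4%)
  R: 6.0% (difference: 6.5%)
  D: 4.3% (difference: 8.2%)
Step 3: 'N' most likely represents 'E' (frequency 12.7%).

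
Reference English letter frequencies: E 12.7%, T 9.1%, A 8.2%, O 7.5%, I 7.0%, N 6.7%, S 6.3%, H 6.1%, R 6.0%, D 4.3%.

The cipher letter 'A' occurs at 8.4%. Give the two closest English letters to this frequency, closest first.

Step 1: Observed frequency of 'A' is 8.4%.
Step 2: Compute distances to each reference frequency and sort:
  A (8.2%): difference = 0.2% <-- BEST
  T (9.1%): difference = 0.7% <-- RUNNER-UP
  O (7.5%): difference = 0.9%
  I (7.0%): difference = 1.4%
  N (6.7%): difference = 1.7%
Step 3: Most likely is 'A' (8.2%, diff 0.2%); second most likely is 'T' (9.1%, diff 0.7%).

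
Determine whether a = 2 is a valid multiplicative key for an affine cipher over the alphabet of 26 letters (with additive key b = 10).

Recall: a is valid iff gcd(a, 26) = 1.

Step 1: Compute gcd(2, 26).
Step 2: gcd(2, 26) = 2.
Since gcd = 2 != 1, 2 shares a common factor with 26, so it cannot be used.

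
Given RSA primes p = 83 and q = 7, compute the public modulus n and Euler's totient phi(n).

Step 1: n = p * q = 83 * 7 = 581.
Step 2: phi(n) = (p-1)(q-1) = 82 * 6 = 492.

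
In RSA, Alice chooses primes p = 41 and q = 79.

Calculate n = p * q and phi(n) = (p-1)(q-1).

Step 1: n = p * q = 41 * 79 = 3239.
Step 2: phi(n) = (p-1)(q-1) = 40 * 78 = 3120.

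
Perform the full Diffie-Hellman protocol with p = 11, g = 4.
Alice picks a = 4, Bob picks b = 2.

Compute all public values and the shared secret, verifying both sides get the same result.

Step 1: A = g^a mod p = 4^4 mod 11 = 3.
Step 2: B = g^b mod p = 4^2 mod 11 = 5.
Step 3: Alice computes s = B^a mod p = 5^4 mod 11 = 9.
Step 4: Bob computes s = A^b mod p = 3^2 mod 11 = 9.
Both sides agree: shared secret = 9.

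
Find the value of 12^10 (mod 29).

Step 1: Compute 12^10 mod 29 step by step, reducing modulo 29 at each step.
  12^1 mod 29 = 12
  12^2 mod 29 = (12 * 12) mod 29 = 28
  12^3 mod 29 = (28 * 12) mod 29 = 17
  12^4 mod 29 = (17 * 12) mod 29 = 1
  12^5 mod 29 = (1 * 12) mod 29 = 12
  12^6 mod 29 = (12 * 12) mod 29 = 28
  12^7 mod 29 = (28 * 12) mod 29 = 17
  12^8 mod 29 = (17 * 12) mod 29 = 1
  12^9 mod 29 = (1 * 12) mod 29 = 12
  12^10 mod 29 = (12 * 12) mod 29 = 28
Step 2: Result = 28.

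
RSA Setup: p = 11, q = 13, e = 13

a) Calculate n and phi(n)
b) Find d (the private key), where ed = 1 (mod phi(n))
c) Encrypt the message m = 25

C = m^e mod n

Step 1: n = 11 * 13 = 143.
Step 2: phi(n) = (11-1)(13-1) = 10 * 12 = 120.
Step 3: Find d = 13^(-1) mod 120 = 37.
  Verify: 13 * 37 = 481 = 1 (mod 120).
Step 4: C = 25^13 mod 143 = 38.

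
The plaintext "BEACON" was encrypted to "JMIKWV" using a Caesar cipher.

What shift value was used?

Step 1: Compare first letters: B (position 1) -> J (position 9).
Step 2: Shift = (9 - 1) mod 26 = 8.
The shift value is 8.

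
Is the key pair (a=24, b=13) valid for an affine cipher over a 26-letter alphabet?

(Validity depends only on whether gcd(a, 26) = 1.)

Step 1: Compute gcd(24, 26).
Step 2: gcd(24, 26) = 2.
Since gcd = 2 != 1, 24 shares a common factor with 26, so it cannot be used.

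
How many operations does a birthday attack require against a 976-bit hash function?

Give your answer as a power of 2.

Step 1: The birthday paradox gives collision probability ~50% after sqrt(2^n) = 2^(n/2) hashes.
Step 2: For 976-bit output: 2^(976/2) = 2^488.
Step 3: Approximately 2^488 hash computations needed.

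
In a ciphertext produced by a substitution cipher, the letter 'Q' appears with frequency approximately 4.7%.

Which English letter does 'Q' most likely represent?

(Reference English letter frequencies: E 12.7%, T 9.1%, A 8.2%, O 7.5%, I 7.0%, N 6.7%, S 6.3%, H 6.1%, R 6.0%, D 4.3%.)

Step 1: The observed frequency is 4.7%.
Step 2: Compare with English frequencies:
  E: 12.7% (difference: 8.0%)
  T: 9.1% (difference: 4.4%)
  A: 8.2% (difference: 3.5%)
  O: 7.5% (difference: 2.8%)
  I: 7.0% (difference: 2.3%)
  N: 6.7% (difference: 2.0%)
  S: 6.3% (difference: 1.6%)
  H: 6.1% (difference: 1.4%)
  R: 6.0% (difference: 1.3%)
  D: 4.3% (difference: 0.4%) <-- closest
Step 3: 'Q' most likely represents 'D' (frequency 4.3%).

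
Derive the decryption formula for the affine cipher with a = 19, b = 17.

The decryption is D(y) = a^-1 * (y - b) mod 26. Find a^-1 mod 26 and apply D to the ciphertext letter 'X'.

Step 1: Find a^-1, the modular inverse of 19 mod 26.
Step 2: We need 19 * a^-1 = 1 (mod 26).
Step 3: 19 * 11 = 209 = 8 * 26 + 1, so a^-1 = 11.
Step 4: D(y) = 11(y - 17) mod 26.
Step 5: Apply to 'X' (y = 23): D(23) = 11 * (23 - 17) mod 26 = 11 * 6 mod 26 = 14 -> 'O'.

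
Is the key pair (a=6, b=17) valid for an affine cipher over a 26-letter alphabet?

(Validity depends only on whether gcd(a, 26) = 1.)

Step 1: Compute gcd(6, 26).
Step 2: gcd(6, 26) = 2.
Since gcd = 2 != 1, 6 shares a common factor with 26, so it cannot be used.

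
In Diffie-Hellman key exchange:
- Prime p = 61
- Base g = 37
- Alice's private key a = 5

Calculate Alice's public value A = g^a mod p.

Step 1: A = g^a mod p = 37^5 mod 61.
  37^1 mod 61 = 37
  37^2 mod 61 = (37 * 37) mod 61 = 27
  37^3 mod 61 = (27 * 37) mod 61 = 23
  37^4 mod 61 = (23 * 37) mod 61 = 58
  37^5 mod 61 = (58 * 37) mod 61 = 11
Result: A = 11.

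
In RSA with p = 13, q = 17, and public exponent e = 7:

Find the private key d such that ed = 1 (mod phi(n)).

Step 1: n = 13 * 17 = 221.
Step 2: phi(n) = 12 * 16 = 192.
Step 3: Find d such that 7 * d = 1 (mod 192).
Step 4: d = 7^(-1) mod 192 = 55.
Verification: 7 * 55 = 385 = 2 * 192 + 1.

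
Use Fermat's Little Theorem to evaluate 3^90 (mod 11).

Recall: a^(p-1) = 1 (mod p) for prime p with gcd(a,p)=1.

Step 1: Since 11 is prime, by Fermat's Little Theorem: 3^10 = 1 (mod 11).
Step 2: Reduce exponent: 90 mod 10 = 0.
Step 3: So 3^90 = 3^0 (mod 11).
Step 4: 3^0 mod 11 = 1.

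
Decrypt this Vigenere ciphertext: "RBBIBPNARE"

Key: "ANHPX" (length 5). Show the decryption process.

Step 1: Key 'ANHPX' has length 5. Extended key: ANHPXANHPX
Step 2: Decrypt each position:
  R(17) - A(0) = 17 = R
  B(1) - N(13) = 14 = O
  B(1) - H(7) = 20 = U
  I(8) - P(15) = 19 = T
  B(1) - X(23) = 4 = E
  P(15) - A(0) = 15 = P
  N(13) - N(13) = 0 = A
  A(0) - H(7) = 19 = T
  R(17) - P(15) = 2 = C
  E(4) - X(23) = 7 = H
Plaintext: ROUTEPATCH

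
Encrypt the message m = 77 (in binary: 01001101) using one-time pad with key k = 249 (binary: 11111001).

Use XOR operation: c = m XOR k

Step 1: Write out the XOR operation bit by bit:
  Message: 01001101
  Key:     11111001
  XOR:     10110100
Step 2: Convert to decimal: 10110100 = 180.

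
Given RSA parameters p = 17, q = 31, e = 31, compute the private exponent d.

Step 1: n = 17 * 31 = 527.
Step 2: phi(n) = 16 * 30 = 480.
Step 3: Find d such that 31 * d = 1 (mod 480).
Step 4: d = 31^(-1) mod 480 = 31.
Verification: 31 * 31 = 961 = 2 * 480 + 1.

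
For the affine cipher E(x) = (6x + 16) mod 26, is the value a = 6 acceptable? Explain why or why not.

Step 1: Compute gcd(6, 26).
Step 2: gcd(6, 26) = 2.
Since gcd = 2 != 1, 6 shares a common factor with 26, so it cannot be used.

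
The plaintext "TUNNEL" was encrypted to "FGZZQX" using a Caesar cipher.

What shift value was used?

Step 1: Compare first letters: T (position 19) -> F (position 5).
Step 2: Shift = (5 - 19) mod 26 = 12.
The shift value is 12.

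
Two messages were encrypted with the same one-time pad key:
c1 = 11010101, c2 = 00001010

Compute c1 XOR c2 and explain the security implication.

Step 1: c1 XOR c2 = (m1 XOR k) XOR (m2 XOR k).
Step 2: By XOR associativity/commutativity: = m1 XOR m2 XOR k XOR k = m1 XOR m2.
Step 3: 11010101 XOR 00001010 = 11011111 = 223.
Step 4: The key cancels out! An attacker learns m1 XOR m2 = 223, revealing the relationship between plaintexts.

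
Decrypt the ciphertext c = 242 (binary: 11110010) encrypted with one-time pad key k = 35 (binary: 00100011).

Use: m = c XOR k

Step 1: XOR ciphertext with key:
  Ciphertext: 11110010
  Key:        00100011
  XOR:        11010001
Step 2: Plaintext = 11010001 = 209 in decimal.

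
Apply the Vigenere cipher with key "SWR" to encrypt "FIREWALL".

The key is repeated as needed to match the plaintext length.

Step 1: Repeat key to match plaintext length:
  Plaintext: FIREWALL
  Key:       SWRSWRSW
Step 2: Encrypt each letter:
  F(5) + S(18) = (5+18) mod 26 = 23 = X
  I(8) + W(22) = (8+22) mod 26 = 4 = E
  R(17) + R(17) = (17+17) mod 26 = 8 = I
  E(4) + S(18) = (4+18) mod 26 = 22 = W
  W(22) + W(22) = (22+22) mod 26 = 18 = S
  A(0) + R(17) = (0+17) mod 26 = 17 = R
  L(11) + S(18) = (11+18) mod 26 = 3 = D
  L(11) + W(22) = (11+22) mod 26 = 7 = H
Ciphertext: XEIWSRDH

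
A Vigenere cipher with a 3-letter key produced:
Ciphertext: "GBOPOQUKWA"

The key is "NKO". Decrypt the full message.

Step 1: Key 'NKO' has length 3. Extended key: NKONKONKON
Step 2: Decrypt each position:
  G(6) - N(13) = 19 = T
  B(1) - K(10) = 17 = R
  O(14) - O(14) = 0 = A
  P(15) - N(13) = 2 = C
  O(14) - K(10) = 4 = E
  Q(16) - O(14) = 2 = C
  U(20) - N(13) = 7 = H
  K(10) - K(10) = 0 = A
  W(22) - O(14) = 8 = I
  A(0) - N(13) = 13 = N
Plaintext: TRACECHAIN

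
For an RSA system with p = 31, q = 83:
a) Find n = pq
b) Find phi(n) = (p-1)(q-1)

Step 1: n = p * q = 31 * 83 = 2573.
Step 2: phi(n) = (p-1)(q-1) = 30 * 82 = 2460.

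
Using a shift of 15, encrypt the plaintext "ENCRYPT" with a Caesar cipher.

Step 1: For each letter, shift forward by 15 positions (mod 26).
  E (position 4) -> position (4+15) mod 26 = 19 -> T
  N (position 13) -> position (13+15) mod 26 = 2 -> C
  C (position 2) -> position (2+15) mod 26 = 17 -> R
  R (position 17) -> position (17+15) mod 26 = 6 -> G
  Y (position 24) -> position (24+15) mod 26 = 13 -> N
  P (position 15) -> position (15+15) mod 26 = 4 -> E
  T (position 19) -> position (19+15) mod 26 = 8 -> I
Result: TCRGNEI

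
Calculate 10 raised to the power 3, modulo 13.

Step 1: Compute 10^3 mod 13 step by step, reducing modulo 13 at each step.
  10^1 mod 13 = 10
  10^2 mod 13 = (10 * 10) mod 13 = 9
  10^3 mod 13 = (9 * 10) mod 13 = 12
Step 2: Result = 12.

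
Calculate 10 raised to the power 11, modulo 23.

Step 1: Compute 10^11 mod 23 step by step, reducing modulo 23 at each step.
  10^1 mod 23 = 10
  10^2 mod 23 = (10 * 10) mod 23 = 8
  10^3 mod 23 = (8 * 10) mod 23 = 11
  10^4 mod 23 = (11 * 10) mod 23 = 18
  10^5 mod 23 = (18 * 10) mod 23 = 19
  10^6 mod 23 = (19 * 10) mod 23 = 6
  10^7 mod 23 = (6 * 10) mod 23 = 14
  10^8 mod 23 = (14 * 10) mod 23 = 2
  10^9 mod 23 = (2 * 10) mod 23 = 20
  10^10 mod 23 = (20 * 10) mod 23 = 16
  10^11 mod 23 = (16 * 10) mod 23 = 22
Step 2: Result = 22.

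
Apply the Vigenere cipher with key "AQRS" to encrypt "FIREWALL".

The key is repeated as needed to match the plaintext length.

Step 1: Repeat key to match plaintext length:
  Plaintext: FIREWALL
  Key:       AQRSAQRS
Step 2: Encrypt each letter:
  F(5) + A(0) = (5+0) mod 26 = 5 = F
  I(8) + Q(16) = (8+16) mod 26 = 24 = Y
  R(17) + R(17) = (17+17) mod 26 = 8 = I
  E(4) + S(18) = (4+18) mod 26 = 22 = W
  W(22) + A(0) = (22+0) mod 26 = 22 = W
  A(0) + Q(16) = (0+16) mod 26 = 16 = Q
  L(11) + R(17) = (11+17) mod 26 = 2 = C
  L(11) + S(18) = (11+18) mod 26 = 3 = D
Ciphertext: FYIWWQCD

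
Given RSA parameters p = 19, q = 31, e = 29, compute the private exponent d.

Step 1: n = 19 * 31 = 589.
Step 2: phi(n) = 18 * 30 = 540.
Step 3: Find d such that 29 * d = 1 (mod 540).
Step 4: d = 29^(-1) mod 540 = 149.
Verification: 29 * 149 = 4321 = 8 * 540 + 1.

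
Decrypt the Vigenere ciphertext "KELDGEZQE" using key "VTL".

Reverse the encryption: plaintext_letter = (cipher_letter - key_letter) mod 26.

Step 1: Extend key: VTLVTLVTL
Step 2: Decrypt each letter (c - k) mod 26:
  K(10) - V(21) = (10-21) mod 26 = 15 = P
  E(4) - T(19) = (4-19) mod 26 = 11 = L
  L(11) - L(11) = (11-11) mod 26 = 0 = A
  D(3) - V(21) = (3-21) mod 26 = 8 = I
  G(6) - T(19) = (6-19) mod 26 = 13 = N
  E(4) - L(11) = (4-11) mod 26 = 19 = T
  Z(25) - V(21) = (25-21) mod 26 = 4 = E
  Q(16) - T(19) = (16-19) mod 26 = 23 = X
  E(4) - L(11) = (4-11) mod 26 = 19 = T
Plaintext: PLAINTEXT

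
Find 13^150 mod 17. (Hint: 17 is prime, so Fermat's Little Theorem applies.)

Step 1: Since 17 is prime, by Fermat's Little Theorem: 13^16 = 1 (mod 17).
Step 2: Reduce exponent: 150 mod 16 = 6.
Step 3: So 13^150 = 13^6 (mod 17).
Step 4: 13^6 mod 17 = 16.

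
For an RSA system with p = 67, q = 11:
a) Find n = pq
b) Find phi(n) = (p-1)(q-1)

Step 1: n = p * q = 67 * 11 = 737.
Step 2: phi(n) = (p-1)(q-1) = 66 * 10 = 660.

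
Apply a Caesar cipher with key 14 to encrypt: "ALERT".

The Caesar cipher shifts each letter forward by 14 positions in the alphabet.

Step 1: For each letter, shift forward by 14 positions (mod 26).
  A (position 0) -> position (0+14) mod 26 = 14 -> O
  L (position 11) -> position (11+14) mod 26 = 25 -> Z
  E (position 4) -> position (4+14) mod 26 = 18 -> S
  R (position 17) -> position (17+14) mod 26 = 5 -> F
  T (position 19) -> position (19+14) mod 26 = 7 -> H
Result: OZSFH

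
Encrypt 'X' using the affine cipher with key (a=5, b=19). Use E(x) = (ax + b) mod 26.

Step 1: Convert 'X' to number: x = 23.
Step 2: E(23) = (5 * 23 + 19) mod 26 = 134 mod 26 = 4.
Step 3: Convert 4 back to letter: E.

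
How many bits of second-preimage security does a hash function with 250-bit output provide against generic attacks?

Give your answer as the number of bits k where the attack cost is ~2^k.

Step 1: The hash has a 250-bit output.
Step 2: Second-preimage resistance means: given a specific input x, it should be infeasible to find a different y with h(y) = h(x).
With a 250-bit output, a generic search for a second preimage costs about 2^250 evaluations (each trial matches the fixed target with probability 2^-250).
Step 3: Security level = 250 bits.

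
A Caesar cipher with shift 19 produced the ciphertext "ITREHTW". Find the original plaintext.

Step 1: Reverse the shift by subtracting 19 from each letter position.
  I (position 8) -> position (8-19) mod 26 = 15 -> P
  T (position 19) -> position (19-19) mod 26 = 0 -> A
  R (position 17) -> position (17-19) mod 26 = 24 -> Y
  E (position 4) -> position (4-19) mod 26 = 11 -> L
  H (position 7) -> position (7-19) mod 26 = 14 -> O
  T (position 19) -> position (19-19) mod 26 = 0 -> A
  W (position 22) -> position (22-19) mod 26 = 3 -> D
Decrypted message: PAYLOAD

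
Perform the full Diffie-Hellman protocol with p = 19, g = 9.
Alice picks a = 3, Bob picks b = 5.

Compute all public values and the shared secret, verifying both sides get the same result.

Step 1: A = g^a mod p = 9^3 mod 19 = 7.
Step 2: B = g^b mod p = 9^5 mod 19 = 16.
Step 3: Alice computes s = B^a mod p = 16^3 mod 19 = 11.
Step 4: Bob computes s = A^b mod p = 7^5 mod 19 = 11.
Both sides agree: shared secret = 11.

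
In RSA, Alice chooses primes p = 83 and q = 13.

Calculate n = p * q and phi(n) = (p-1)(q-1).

Step 1: n = p * q = 83 * 13 = 1079.
Step 2: phi(n) = (p-1)(q-1) = 82 * 12 = 984.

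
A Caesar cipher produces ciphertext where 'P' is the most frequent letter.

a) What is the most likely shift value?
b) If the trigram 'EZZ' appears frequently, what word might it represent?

Step 1: In English, 'E' is the most frequent letter (12.7%).
Step 2: The most frequent ciphertext letter is 'P' (position 15).
Step 3: Shift = (15 - 4) mod 26 = 11.
Step 4: Decrypt 'EZZ' by shifting back 11:
  E -> T
  Z -> O
  Z -> O
Step 5: 'EZZ' decrypts to 'TOO'.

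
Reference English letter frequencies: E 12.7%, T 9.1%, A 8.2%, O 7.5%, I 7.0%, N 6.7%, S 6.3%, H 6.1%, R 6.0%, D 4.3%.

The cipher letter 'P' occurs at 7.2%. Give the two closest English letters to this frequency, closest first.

Step 1: Observed frequency of 'P' is 7.2%.
Step 2: Compute distances to each reference frequency and sort:
  I (7.0%): difference = 0.2% <-- BEST
  O (7.5%): difference = 0.3% <-- RUNNER-UP
  N (6.7%): difference = 0.5%
  S (6.3%): difference = 0.9%
  A (8.2%): difference = 1.0%
Step 3: Most likely is 'I' (7.0%, diff 0.2%); second most likely is 'O' (7.5%, diff 0.3%).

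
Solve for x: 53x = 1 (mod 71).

Step 1: We need x such that 53 * x = 1 (mod 71).
Step 2: Using the extended Euclidean algorithm or trial:
  53 * 67 = 3551 = 50 * 71 + 1.
Step 3: Since 3551 mod 71 = 1, the inverse is x = 67.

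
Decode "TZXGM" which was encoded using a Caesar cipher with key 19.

Step 1: Reverse the shift by subtracting 19 from each letter position.
  T (position 19) -> position (19-19) mod 26 = 0 -> A
  Z (position 25) -> position (25-19) mod 26 = 6 -> G
  X (position 23) -> position (23-19) mod 26 = 4 -> E
  G (position 6) -> position (6-19) mod 26 = 13 -> N
  M (position 12) -> position (12-19) mod 26 = 19 -> T
Decrypted message: AGENT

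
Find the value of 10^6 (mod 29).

Step 1: Compute 10^6 mod 29 step by step, reducing modulo 29 at each step.
  10^1 mod 29 = 10
  10^2 mod 29 = (10 * 10) mod 29 = 13
  10^3 mod 29 = (13 * 10) mod 29 = 14
  10^4 mod 29 = (14 * 10) mod 29 = 24
  10^5 mod 29 = (24 * 10) mod 29 = 8
  10^6 mod 29 = (8 * 10) mod 29 = 22
Step 2: Result = 22.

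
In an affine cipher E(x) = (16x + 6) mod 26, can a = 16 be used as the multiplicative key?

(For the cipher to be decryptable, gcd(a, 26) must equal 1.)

Step 1: Compute gcd(16, 26).
Step 2: gcd(16, 26) = 2.
Since gcd = 2 != 1, 16 shares a common factor with 26, so it cannot be used.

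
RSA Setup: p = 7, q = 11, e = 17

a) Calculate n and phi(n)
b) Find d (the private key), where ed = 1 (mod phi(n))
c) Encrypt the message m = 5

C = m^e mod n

Step 1: n = 7 * 11 = 77.
Step 2: phi(n) = (7-1)(11-1) = 6 * 10 = 60.
Step 3: Find d = 17^(-1) mod 60 = 53.
  Verify: 17 * 53 = 901 = 1 (mod 60).
Step 4: C = 5^17 mod 77 = 3.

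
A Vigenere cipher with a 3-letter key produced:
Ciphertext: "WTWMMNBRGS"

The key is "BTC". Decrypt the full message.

Step 1: Key 'BTC' has length 3. Extended key: BTCBTCBTCB
Step 2: Decrypt each position:
  W(22) - B(1) = 21 = V
  T(19) - T(19) = 0 = A
  W(22) - C(2) = 20 = U
  M(12) - B(1) = 11 = L
  M(12) - T(19) = 19 = T
  N(13) - C(2) = 11 = L
  B(1) - B(1) = 0 = A
  R(17) - T(19) = 24 = Y
  G(6) - C(2) = 4 = E
  S(18) - B(1) = 17 = R
Plaintext: VAULTLAYER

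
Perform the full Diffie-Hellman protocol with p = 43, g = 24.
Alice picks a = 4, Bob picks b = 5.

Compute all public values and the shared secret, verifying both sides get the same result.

Step 1: A = g^a mod p = 24^4 mod 43 = 31.
Step 2: B = g^b mod p = 24^5 mod 43 = 13.
Step 3: Alice computes s = B^a mod p = 13^4 mod 43 = 9.
Step 4: Bob computes s = A^b mod p = 31^5 mod 43 = 9.
Both sides agree: shared secret = 9.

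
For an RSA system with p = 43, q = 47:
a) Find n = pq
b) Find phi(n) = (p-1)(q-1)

Step 1: n = p * q = 43 * 47 = 2021.
Step 2: phi(n) = (p-1)(q-1) = 42 * 46 = 1932.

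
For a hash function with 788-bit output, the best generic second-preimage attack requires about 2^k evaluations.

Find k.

Step 1: The hash has a 788-bit output.
Step 2: Second-preimage resistance means: given a specific input x, it should be infeasible to find a different y with h(y) = h(x).
With a 788-bit output, a generic search for a second preimage costs about 2^788 evaluations (each trial matches the fixed target with probability 2^-788).
Step 3: Security level = 788 bits.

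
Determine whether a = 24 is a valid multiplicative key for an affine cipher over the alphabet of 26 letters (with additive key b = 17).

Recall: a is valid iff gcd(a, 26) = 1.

Step 1: Compute gcd(24, 26).
Step 2: gcd(24, 26) = 2.
Since gcd = 2 != 1, 24 shares a common factor with 26, so it cannot be used.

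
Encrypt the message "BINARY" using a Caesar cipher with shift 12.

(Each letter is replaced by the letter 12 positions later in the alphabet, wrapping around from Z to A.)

Step 1: For each letter, shift forward by 12 positions (mod 26).
  B (position 1) -> position (1+12) mod 26 = 13 -> N
  I (position 8) -> position (8+12) mod 26 = 20 -> U
  N (position 13) -> position (13+12) mod 26 = 25 -> Z
  A (position 0) -> position (0+12) mod 26 = 12 -> M
  R (position 17) -> position (17+12) mod 26 = 3 -> D
  Y (position 24) -> position (24+12) mod 26 = 10 -> K
Result: NUZMDK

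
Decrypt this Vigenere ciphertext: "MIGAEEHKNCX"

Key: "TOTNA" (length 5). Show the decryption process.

Step 1: Key 'TOTNA' has length 5. Extended key: TOTNATOTNAT
Step 2: Decrypt each position:
  M(12) - T(19) = 19 = T
  I(8) - O(14) = 20 = U
  G(6) - T(19) = 13 = N
  A(0) - N(13) = 13 = N
  E(4) - A(0) = 4 = E
  E(4) - T(19) = 11 = L
  H(7) - O(14) = 19 = T
  K(10) - T(19) = 17 = R
  N(13) - N(13) = 0 = A
  C(2) - A(0) = 2 = C
  X(23) - T(19) = 4 = E
Plaintext: TUNNELTRACE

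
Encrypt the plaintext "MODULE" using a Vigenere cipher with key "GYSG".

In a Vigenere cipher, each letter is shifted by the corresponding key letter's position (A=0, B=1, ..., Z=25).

Step 1: Repeat key to match plaintext length:
  Plaintext: MODULE
  Key:       GYSGGY
Step 2: Encrypt each letter:
  M(12) + G(6) = (12+6) mod 26 = 18 = S
  O(14) + Y(24) = (14+24) mod 26 = 12 = M
  D(3) + S(18) = (3+18) mod 26 = 21 = V
  U(20) + G(6) = (20+6) mod 26 = 0 = A
  L(11) + G(6) = (11+6) mod 26 = 17 = R
  E(4) + Y(24) = (4+24) mod 26 = 2 = C
Ciphertext: SMVARC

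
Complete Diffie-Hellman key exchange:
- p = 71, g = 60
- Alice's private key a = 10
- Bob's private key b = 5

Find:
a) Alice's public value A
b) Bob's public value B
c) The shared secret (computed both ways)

Step 1: A = g^a mod p = 60^10 mod 71 = 32.
Step 2: B = g^b mod p = 60^5 mod 71 = 48.
Step 3: Alice computes s = B^a mod p = 48^10 mod 71 = 45.
Step 4: Bob computes s = A^b mod p = 32^5 mod 71 = 45.
Both sides agree: shared secret = 45.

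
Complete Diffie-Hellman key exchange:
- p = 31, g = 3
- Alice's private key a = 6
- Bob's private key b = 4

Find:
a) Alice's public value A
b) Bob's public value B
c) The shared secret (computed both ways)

Step 1: A = g^a mod p = 3^6 mod 31 = 16.
Step 2: B = g^b mod p = 3^4 mod 31 = 19.
Step 3: Alice computes s = B^a mod p = 19^6 mod 31 = 2.
Step 4: Bob computes s = A^b mod p = 16^4 mod 31 = 2.
Both sides agree: shared secret = 2.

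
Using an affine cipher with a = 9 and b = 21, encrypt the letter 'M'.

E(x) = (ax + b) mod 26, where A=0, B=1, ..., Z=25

Step 1: Convert 'M' to number: x = 12.
Step 2: E(12) = (9 * 12 + 21) mod 26 = 129 mod 26 = 25.
Step 3: Convert 25 back to letter: Z.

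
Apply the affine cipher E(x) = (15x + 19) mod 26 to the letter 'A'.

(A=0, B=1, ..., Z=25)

Step 1: Convert 'A' to number: x = 0.
Step 2: E(0) = (15 * 0 + 19) mod 26 = 19 mod 26 = 19.
Step 3: Convert 19 back to letter: T.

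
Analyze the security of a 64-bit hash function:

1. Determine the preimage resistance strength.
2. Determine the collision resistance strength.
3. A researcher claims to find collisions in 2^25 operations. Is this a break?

Step 1: Preimage resistance requires brute-force of 2^64 operations.
Step 2: Collision resistance (birthday bound) = 2^(64/2) = 2^32.
Step 3: The claimed attack costs 2^25 operations.
Step 4: Since 2^25 < 2^32, the claimed attack beats the generic birthday bound, so collision resistance is broken.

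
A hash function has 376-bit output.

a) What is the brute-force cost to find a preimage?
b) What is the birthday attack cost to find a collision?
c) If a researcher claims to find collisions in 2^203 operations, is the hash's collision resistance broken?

Step 1: Preimage resistance requires brute-force of 2^376 operations.
Step 2: Collision resistance (birthday bound) = 2^(376/2) = 2^188.
Step 3: The claimed attack costs 2^203 operations.
Step 4: Since 2^203 >= 2^188, the claimed attack is no faster than the generic birthday attack, so this does not break collision resistance.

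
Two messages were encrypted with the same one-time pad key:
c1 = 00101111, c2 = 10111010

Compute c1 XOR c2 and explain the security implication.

Step 1: c1 XOR c2 = (m1 XOR k) XOR (m2 XOR k).
Step 2: By XOR associativity/commutativity: = m1 XOR m2 XOR k XOR k = m1 XOR m2.
Step 3: 00101111 XOR 10111010 = 10010101 = 149.
Step 4: The key cancels out! An attacker learns m1 XOR m2 = 149, revealing the relationship between plaintexts.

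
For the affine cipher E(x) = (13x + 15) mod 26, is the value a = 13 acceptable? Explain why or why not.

Step 1: Compute gcd(13, 26).
Step 2: gcd(13, 26) = 13.
Since gcd = 13 != 1, 13 shares a common factor with 26, so it cannot be used.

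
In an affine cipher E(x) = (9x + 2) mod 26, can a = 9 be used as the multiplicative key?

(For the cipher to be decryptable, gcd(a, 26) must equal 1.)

Step 1: Compute gcd(9, 26).
Step 2: gcd(9, 26) = 1.
Since gcd = 1, 9 is coprime with 26, so it is a valid key.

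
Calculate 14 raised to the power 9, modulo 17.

Step 1: Compute 14^9 mod 17 step by step, reducing modulo 17 at each step.
  14^1 mod 17 = 14
  14^2 mod 17 = (14 * 14) mod 17 = 9
  14^3 mod 17 = (9 * 14) mod 17 = 7
  14^4 mod 17 = (7 * 14) mod 17 = 13
  14^5 mod 17 = (13 * 14) mod 17 = 12
  14^6 mod 17 = (12 * 14) mod 17 = 15
  14^7 mod 17 = (15 * 14) mod 17 = 6
  14^8 mod 17 = (6 * 14) mod 17 = 16
  14^9 mod 17 = (16 * 14) mod 17 = 3
Step 2: Result = 3.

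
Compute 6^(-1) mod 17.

Step 1: We need x such that 6 * x = 1 (mod 17).
Step 2: Using the extended Euclidean algorithm or trial:
  6 * 3 = 18 = 1 * 17 + 1.
Step 3: Since 18 mod 17 = 1, the inverse is x = 3.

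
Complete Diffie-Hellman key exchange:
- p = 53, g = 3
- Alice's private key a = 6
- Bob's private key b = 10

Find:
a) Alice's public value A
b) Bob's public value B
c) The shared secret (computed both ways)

Step 1: A = g^a mod p = 3^6 mod 53 = 40.
Step 2: B = g^b mod p = 3^10 mod 53 = 7.
Step 3: Alice computes s = B^a mod p = 7^6 mod 53 = 42.
Step 4: Bob computes s = A^b mod p = 40^10 mod 53 = 42.
Both sides agree: shared secret = 42.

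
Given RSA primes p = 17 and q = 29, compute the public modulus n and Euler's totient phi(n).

Step 1: n = p * q = 17 * 29 = 493.
Step 2: phi(n) = (p-1)(q-1) = 16 * 28 = 448.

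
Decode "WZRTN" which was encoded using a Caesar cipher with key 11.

Step 1: Reverse the shift by subtracting 11 from each letter position.
  W (position 22) -> position (22-11) mod 26 = 11 -> L
  Z (position 25) -> position (25-11) mod 26 = 14 -> O
  R (position 17) -> position (17-11) mod 26 = 6 -> G
  T (position 19) -> position (19-11) mod 26 = 8 -> I
  N (position 13) -> position (13-11) mod 26 = 2 -> C
Decrypted message: LOGIC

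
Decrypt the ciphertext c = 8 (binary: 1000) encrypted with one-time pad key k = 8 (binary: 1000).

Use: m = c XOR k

Step 1: XOR ciphertext with key:
  Ciphertext: 1000
  Key:        1000
  XOR:        0000
Step 2: Plaintext = 0000 = 0 in decimal.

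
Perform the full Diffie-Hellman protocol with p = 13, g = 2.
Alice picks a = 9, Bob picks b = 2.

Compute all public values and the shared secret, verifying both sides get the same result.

Step 1: A = g^a mod p = 2^9 mod 13 = 5.
Step 2: B = g^b mod p = 2^2 mod 13 = 4.
Step 3: Alice computes s = B^a mod p = 4^9 mod 13 = 12.
Step 4: Bob computes s = A^b mod p = 5^2 mod 13 = 12.
Both sides agree: shared secret = 12.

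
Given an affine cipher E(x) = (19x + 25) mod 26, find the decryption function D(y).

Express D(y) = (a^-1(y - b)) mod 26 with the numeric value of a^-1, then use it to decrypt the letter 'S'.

Step 1: Find a^-1, the modular inverse of 19 mod 26.
Step 2: We need 19 * a^-1 = 1 (mod 26).
Step 3: 19 * 11 = 209 = 8 * 26 + 1, so a^-1 = 11.
Step 4: D(y) = 11(y - 25) mod 26.
Step 5: Apply to 'S' (y = 18): D(18) = 11 * (18 - 25) mod 26 = 11 * -7 mod 26 = 1 -> 'B'.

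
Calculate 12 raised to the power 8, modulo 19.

Step 1: Compute 12^8 mod 19 step by step, reducing modulo 19 at each step.
  12^1 mod 19 = 12
  12^2 mod 19 = (12 * 12) mod 19 = 11
  12^3 mod 19 = (11 * 12) mod 19 = 18
  12^4 mod 19 = (18 * 12) mod 19 = 7
  12^5 mod 19 = (7 * 12) mod 19 = 8
  12^6 mod 19 = (8 * 12) mod 19 = 1
  12^7 mod 19 = (1 * 12) mod 19 = 12
  12^8 mod 19 = (12 * 12) mod 19 = 11
Step 2: Result = 11.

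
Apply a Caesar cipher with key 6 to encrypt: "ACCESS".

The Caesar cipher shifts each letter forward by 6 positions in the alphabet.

Step 1: For each letter, shift forward by 6 positions (mod 26).
  A (position 0) -> position (0+6) mod 26 = 6 -> G
  C (position 2) -> position (2+6) mod 26 = 8 -> I
  C (position 2) -> position (2+6) mod 26 = 8 -> I
  E (position 4) -> position (4+6) mod 26 = 10 -> K
  S (position 18) -> position (18+6) mod 26 = 24 -> Y
  S (position 18) -> position (18+6) mod 26 = 24 -> Y
Result: GIIKYY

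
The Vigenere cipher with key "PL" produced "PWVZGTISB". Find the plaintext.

Step 1: Extend key: PLPLPLPLP
Step 2: Decrypt each letter (c - k) mod 26:
  P(15) - P(15) = (15-15) mod 26 = 0 = A
  W(22) - L(11) = (22-11) mod 26 = 11 = L
  V(21) - P(15) = (21-15) mod 26 = 6 = G
  Z(25) - L(11) = (25-11) mod 26 = 14 = O
  G(6) - P(15) = (6-15) mod 26 = 17 = R
  T(19) - L(11) = (19-11) mod 26 = 8 = I
  I(8) - P(15) = (8-15) mod 26 = 19 = T
  S(18) - L(11) = (18-11) mod 26 = 7 = H
  B(1) - P(15) = (1-15) mod 26 = 12 = M
Plaintext: ALGORITHM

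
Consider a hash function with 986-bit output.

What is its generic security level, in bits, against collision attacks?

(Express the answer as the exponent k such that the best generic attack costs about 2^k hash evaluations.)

Step 1: The hash has a 986-bit output.
Step 2: Collision resistance means it should be infeasible to find any x != y with h(x) = h(y).
By the birthday bound, a generic collision search succeeds after about sqrt(2^986) = 2^(986/2) = 2^493 evaluations.
Step 3: Security level = 493 bits.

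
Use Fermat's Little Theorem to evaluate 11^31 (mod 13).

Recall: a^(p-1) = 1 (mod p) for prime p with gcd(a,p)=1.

Step 1: Since 13 is prime, by Fermat's Little Theorem: 11^12 = 1 (mod 13).
Step 2: Reduce exponent: 31 mod 12 = 7.
Step 3: So 11^31 = 11^7 (mod 13).
Step 4: 11^7 mod 13 = 2.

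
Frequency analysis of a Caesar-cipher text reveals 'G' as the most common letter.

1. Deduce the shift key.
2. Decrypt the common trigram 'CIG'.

Step 1: In English, 'E' is the most frequent letter (12.7%).
Step 2: The most frequent ciphertext letter is 'G' (position 6).
Step 3: Shift = (6 - 4) mod 26 = 2.
Step 4: Decrypt 'CIG' by shifting back 2:
  C -> A
  I -> G
  G -> E
Step 5: 'CIG' decrypts to 'AGE'.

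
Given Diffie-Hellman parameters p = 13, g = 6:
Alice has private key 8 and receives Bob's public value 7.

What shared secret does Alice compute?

Step 1: s = B^a mod p = 7^8 mod 13.
  7^1 mod 13 = 7
  7^2 mod 13 = (7 * 7) mod 13 = 10
  7^3 mod 13 = (10 * 7) mod 13 = 5
  7^4 mod 13 = (5 * 7) mod 13 = 9
  7^5 mod 13 = (9 * 7) mod 13 = 11
  7^6 mod 13 = (11 * 7) mod 13 = 12
  7^7 mod 13 = (12 * 7) mod 13 = 6
  7^8 mod 13 = (6 * 7) mod 13 = 3
Result: shared secret = 3.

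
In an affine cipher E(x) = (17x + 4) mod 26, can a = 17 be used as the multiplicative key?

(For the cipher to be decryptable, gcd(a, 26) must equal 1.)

Step 1: Compute gcd(17, 26).
Step 2: gcd(17, 26) = 1.
Since gcd = 1, 17 is coprime with 26, so it is a valid key.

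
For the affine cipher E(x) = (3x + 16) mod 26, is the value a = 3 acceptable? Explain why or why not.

Step 1: Compute gcd(3, 26).
Step 2: gcd(3, 26) = 1.
Since gcd = 1, 3 is coprime with 26, so it is a valid key.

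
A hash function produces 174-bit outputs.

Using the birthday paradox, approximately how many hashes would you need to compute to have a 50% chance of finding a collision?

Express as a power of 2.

Step 1: The birthday paradox gives collision probability ~50% after sqrt(2^n) = 2^(n/2) hashes.
Step 2: For 174-bit output: 2^(174/2) = 2^87.
Step 3: Approximately 2^87 hash computations needed.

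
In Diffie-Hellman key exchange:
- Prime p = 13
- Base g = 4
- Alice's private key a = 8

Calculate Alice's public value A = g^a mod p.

Step 1: A = g^a mod p = 4^8 mod 13.
  4^1 mod 13 = 4
  4^2 mod 13 = (4 * 4) mod 13 = 3
  4^3 mod 13 = (3 * 4) mod 13 = 12
  4^4 mod 13 = (12 * 4) mod 13 = 9
  4^5 mod 13 = (9 * 4) mod 13 = 10
  4^6 mod 13 = (10 * 4) mod 13 = 1
  4^7 mod 13 = (1 * 4) mod 13 = 4
  4^8 mod 13 = (4 * 4) mod 13 = 3
Result: A = 3.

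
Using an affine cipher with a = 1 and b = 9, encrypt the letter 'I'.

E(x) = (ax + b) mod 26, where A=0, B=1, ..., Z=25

Step 1: Convert 'I' to number: x = 8.
Step 2: E(8) = (1 * 8 + 9) mod 26 = 17 mod 26 = 17.
Step 3: Convert 17 back to letter: R.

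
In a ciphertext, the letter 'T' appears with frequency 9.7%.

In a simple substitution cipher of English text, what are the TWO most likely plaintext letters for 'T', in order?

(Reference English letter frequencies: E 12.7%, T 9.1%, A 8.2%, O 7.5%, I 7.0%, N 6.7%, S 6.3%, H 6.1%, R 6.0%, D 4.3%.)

Step 1: Observed frequency of 'T' is 9.7%.
Step 2: Compute distances to each reference frequency and sort:
  T (9.1%): difference = 0.6% <-- BEST
  A (8.2%): difference = 1.5% <-- RUNNER-UP
  O (7.5%): difference = 2.2%
  I (7.0%): difference = 2.7%
  N (6.7%): difference = 3.0%
Step 3: Most likely is 'T' (9.1%, diff 0.6%); second most likely is 'A' (8.2%, diff 1.5%).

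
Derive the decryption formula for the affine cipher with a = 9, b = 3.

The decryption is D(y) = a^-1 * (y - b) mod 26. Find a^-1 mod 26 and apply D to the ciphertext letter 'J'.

Step 1: Find a^-1, the modular inverse of 9 mod 26.
Step 2: We need 9 * a^-1 = 1 (mod 26).
Step 3: 9 * 3 = 27 = 1 * 26 + 1, so a^-1 = 3.
Step 4: D(y) = 3(y - 3) mod 26.
Step 5: Apply to 'J' (y = 9): D(9) = 3 * (9 - 3) mod 26 = 3 * 6 mod 26 = 18 -> 'S'.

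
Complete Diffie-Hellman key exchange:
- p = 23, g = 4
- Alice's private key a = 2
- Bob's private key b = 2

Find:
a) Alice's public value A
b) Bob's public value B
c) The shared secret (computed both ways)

Step 1: A = g^a mod p = 4^2 mod 23 = 16.
Step 2: B = g^b mod p = 4^2 mod 23 = 16.
Step 3: Alice computes s = B^a mod p = 16^2 mod 23 = 3.
Step 4: Bob computes s = A^b mod p = 16^2 mod 23 = 3.
Both sides agree: shared secret = 3.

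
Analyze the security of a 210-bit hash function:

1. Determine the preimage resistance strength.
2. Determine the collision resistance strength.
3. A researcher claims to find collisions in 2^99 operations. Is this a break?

Step 1: Preimage resistance requires brute-force of 2^210 operations.
Step 2: Collision resistance (birthday bound) = 2^(210/2) = 2^105.
Step 3: The claimed attack costs 2^99 operations.
Step 4: Since 2^99 < 2^105, the claimed attack beats the generic birthday bound, so collision resistance is broken.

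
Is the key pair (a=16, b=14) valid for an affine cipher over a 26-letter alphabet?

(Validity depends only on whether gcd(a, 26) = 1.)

Step 1: Compute gcd(16, 26).
Step 2: gcd(16, 26) = 2.
Since gcd = 2 != 1, 16 shares a common factor with 26, so it cannot be used.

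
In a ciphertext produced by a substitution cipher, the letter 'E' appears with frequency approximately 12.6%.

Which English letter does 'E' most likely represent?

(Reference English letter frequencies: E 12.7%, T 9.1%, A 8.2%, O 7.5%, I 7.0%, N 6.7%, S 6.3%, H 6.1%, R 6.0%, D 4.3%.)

Step 1: The observed frequency is 12.6%.
Step 2: Compare with English frequencies:
  E: 12.7% (difference: 0.1%) <-- closest
  T: 9.1% (difference: 3.5%)
  A: 8.2% (difference: 4.4%)
  O: 7.5% (difference: 5.1%)
  I: 7.0% (difference: 5.6%)
  N: 6.7% (difference: 5.9%)
  S: 6.3% (difference: 6.3%)
  H: 6.1% (difference: 6.5%)
  R: 6.0% (difference: 6.6%)
  D: 4.3% (difference: 8.3%)
Step 3: 'E' most likely represents 'E' (frequency 12.7%).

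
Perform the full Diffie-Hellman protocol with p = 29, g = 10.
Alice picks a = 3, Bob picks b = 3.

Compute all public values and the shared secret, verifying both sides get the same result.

Step 1: A = g^a mod p = 10^3 mod 29 = 14.
Step 2: B = g^b mod p = 10^3 mod 29 = 14.
Step 3: Alice computes s = B^a mod p = 14^3 mod 29 = 18.
Step 4: Bob computes s = A^b mod p = 14^3 mod 29 = 18.
Both sides agree: shared secret = 18.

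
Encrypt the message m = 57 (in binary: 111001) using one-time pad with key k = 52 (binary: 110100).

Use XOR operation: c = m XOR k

Step 1: Write out the XOR operation bit by bit:
  Message: 111001
  Key:     110100
  XOR:     001101
Step 2: Convert to decimal: 001101 = 13.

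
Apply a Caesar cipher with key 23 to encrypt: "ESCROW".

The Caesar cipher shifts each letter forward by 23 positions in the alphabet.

Step 1: For each letter, shift forward by 23 positions (mod 26).
  E (position 4) -> position (4+23) mod 26 = 1 -> B
  S (position 18) -> position (18+23) mod 26 = 15 -> P
  C (position 2) -> position (2+23) mod 26 = 25 -> Z
  R (position 17) -> position (17+23) mod 26 = 14 -> O
  O (position 14) -> position (14+23) mod 26 = 11 -> L
  W (position 22) -> position (22+23) mod 26 = 19 -> T
Result: BPZOLT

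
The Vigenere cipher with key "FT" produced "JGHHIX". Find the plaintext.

Step 1: Extend key: FTFTFT
Step 2: Decrypt each letter (c - k) mod 26:
  J(9) - F(5) = (9-5) mod 26 = 4 = E
  G(6) - T(19) = (6-19) mod 26 = 13 = N
  H(7) - F(5) = (7-5) mod 26 = 2 = C
  H(7) - T(19) = (7-19) mod 26 = 14 = O
  I(8) - F(5) = (8-5) mod 26 = 3 = D
  X(23) - T(19) = (23-19) mod 26 = 4 = E
Plaintext: ENCODE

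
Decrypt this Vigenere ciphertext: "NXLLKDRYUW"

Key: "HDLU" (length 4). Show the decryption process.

Step 1: Key 'HDLU' has length 4. Extended key: HDLUHDLUHD
Step 2: Decrypt each position:
  N(13) - H(7) = 6 = G
  X(23) - D(3) = 20 = U
  L(11) - L(11) = 0 = A
  L(11) - U(20) = 17 = R
  K(10) - H(7) = 3 = D
  D(3) - D(3) = 0 = A
  R(17) - L(11) = 6 = G
  Y(24) - U(20) = 4 = E
  U(20) - H(7) = 13 = N
  W(22) - D(3) = 19 = T
Plaintext: GUARDAGENT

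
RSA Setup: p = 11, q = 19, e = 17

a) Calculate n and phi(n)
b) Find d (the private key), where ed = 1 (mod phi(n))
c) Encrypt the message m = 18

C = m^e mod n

Step 1: n = 11 * 19 = 209.
Step 2: phi(n) = (11-1)(19-1) = 10 * 18 = 180.
Step 3: Find d = 17^(-1) mod 180 = 53.
  Verify: 17 * 53 = 901 = 1 (mod 180).
Step 4: C = 18^17 mod 209 = 94.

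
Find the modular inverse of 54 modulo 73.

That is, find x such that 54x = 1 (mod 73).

Step 1: We need x such that 54 * x = 1 (mod 73).
Step 2: Using the extended Euclidean algorithm or trial:
  54 * 23 = 1242 = 17 * 73 + 1.
Step 3: Since 1242 mod 73 = 1, the inverse is x = 23.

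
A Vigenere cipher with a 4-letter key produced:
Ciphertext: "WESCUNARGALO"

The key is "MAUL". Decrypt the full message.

Step 1: Key 'MAUL' has length 4. Extended key: MAULMAULMAUL
Step 2: Decrypt each position:
  W(22) - M(12) = 10 = K
  E(4) - A(0) = 4 = E
  S(18) - U(20) = 24 = Y
  C(2) - L(11) = 17 = R
  U(20) - M(12) = 8 = I
  N(13) - A(0) = 13 = N
  A(0) - U(20) = 6 = G
  R(17) - L(11) = 6 = G
  G(6) - M(12) = 20 = U
  A(0) - A(0) = 0 = A
  L(11) - U(20) = 17 = R
  O(14) - L(11) = 3 = D
Plaintext: KEYRINGGUARD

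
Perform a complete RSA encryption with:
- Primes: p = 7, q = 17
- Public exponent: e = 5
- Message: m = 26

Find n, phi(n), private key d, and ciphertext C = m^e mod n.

Step 1: n = 7 * 17 = 119.
Step 2: phi(n) = (7-1)(17-1) = 6 * 16 = 96.
Step 3: Find d = 5^(-1) mod 96 = 77.
  Verify: 5 * 77 = 385 = 1 (mod 96).
Step 4: C = 26^5 mod 119 = 59.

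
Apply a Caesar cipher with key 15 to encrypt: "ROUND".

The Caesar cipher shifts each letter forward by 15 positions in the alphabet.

Step 1: For each letter, shift forward by 15 positions (mod 26).
  R (position 17) -> position (17+15) mod 26 = 6 -> G
  O (position 14) -> position (14+15) mod 26 = 3 -> D
  U (position 20) -> position (20+15) mod 26 = 9 -> J
  N (position 13) -> position (13+15) mod 26 = 2 -> C
  D (position 3) -> position (3+15) mod 26 = 18 -> S
Result: GDJCS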